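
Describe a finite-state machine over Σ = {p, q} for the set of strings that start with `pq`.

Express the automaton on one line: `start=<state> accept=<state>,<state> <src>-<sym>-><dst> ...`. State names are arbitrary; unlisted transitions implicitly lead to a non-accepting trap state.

start=s0 accept=s2 s0-p->s1 s0-q->s3 s1-p->s3 s1-q->s2 s2-p->s2 s2-q->s2 s3-p->s3 s3-q->s3

Walk along `pq` while the input agrees: from s0 take `p` to s1, and so on. Any deviation drops to the rejecting sink s3. Once s2 is reached the prefix is confirmed and every continuation is accepted.
4 states suffice.
        p   q  
>  s0   s1  s3 
   s1   s3  s2 
 * s2   s2  s2 
   s3   s3  s3 
(> = start, * = accepting)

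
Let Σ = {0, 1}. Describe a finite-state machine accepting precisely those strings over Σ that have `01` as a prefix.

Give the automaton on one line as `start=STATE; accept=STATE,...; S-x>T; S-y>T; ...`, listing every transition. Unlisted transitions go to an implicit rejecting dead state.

Walk along `01` while the input agrees: from q0 take `0` to q1, and so on. Any deviation drops to the rejecting sink q3. Once q2 is reached the prefix is confirmed and every continuation is accepted.
        0   1  
>  q0   q1  q3 
   q1   q3  q2 
 * q2   q2  q2 
   q3   q3  q3 
(> = start, * = accepting)

start=q0; accept=q2; q0-0>q1; q0-1>q3; q1-0>q3; q1-1>q2; q2-0>q2; q2-1>q2; q3-0>q3; q3-1>q3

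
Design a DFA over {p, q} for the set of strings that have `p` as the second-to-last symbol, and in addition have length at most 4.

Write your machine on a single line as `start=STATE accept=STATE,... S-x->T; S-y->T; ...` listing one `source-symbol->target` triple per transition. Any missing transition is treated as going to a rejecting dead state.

start=s0; accept=s3,s4,s7,s8; s0-p->s1; s0-q->s2; s1-p->s3; s1-q->s4; s2-p->s5; s2-q->s6; s3-p->s7; s3-q->s8; s4-p->s9; s4-q->s10; s5-p->s7; s5-q->s8; s6-p->s9; s6-q->s10; s7-p->s8; s7-q->s8; s8-p->s10; s8-q->s10; s9-p->s8; s9-q->s8; s10-p->s10; s10-q->s10

Build one automaton per condition and run them in lockstep. One (7 states) tracks the last 2 symbols read; the other (6 states) tracks the input length, saturating at 5. Each combined state is a pair, one component from each; accept when both components accept. Equivalent product states are then merged.
          p    q  
>  s0     s1   s2 
   s1     s3   s4 
   s2     s5   s6 
 * s3     s7   s8 
 * s4     s9  s10 
   s5     s7   s8 
   s6     s9  s10 
 * s7     s8   s8 
 * s8    s10  s10 
   s9     s8   s8 
   s10   s10  s10 
(> = start, * = accepting)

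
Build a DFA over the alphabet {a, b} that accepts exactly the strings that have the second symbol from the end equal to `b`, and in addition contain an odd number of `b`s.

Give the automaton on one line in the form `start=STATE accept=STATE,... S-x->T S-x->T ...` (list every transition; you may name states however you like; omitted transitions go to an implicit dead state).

start=s0 accept=s5,s10 s0-a->s1 s0-b->s2 s1-a->s3 s1-b->s4 s2-a->s5 s2-b->s6 s3-a->s3 s3-b->s4 s4-a->s5 s4-b->s6 s5-a->s7 s5-b->s8 s6-a->s9 s6-b->s10 s7-a->s7 s7-b->s8 s8-a->s9 s8-b->s10 s9-a->s3 s9-b->s4 s10-a->s5 s10-b->s6

Handle the two conditions separately and then intersect. The first has 7 states tracking the last 2 symbols read; the second has 2 states tracking the count of `b`s modulo 2. A product state is a pair (one from each), accepting exactly when both do.
          a    b  
>  s0     s1   s2 
   s1     s3   s4 
   s2     s5   s6 
   s3     s3   s4 
   s4     s5   s6 
 * s5     s7   s8 
   s6     s9  s10 
   s7     s7   s8 
   s8     s9  s10 
   s9     s3   s4 
 * s10    s5   s6 
(> = start, * = accepting)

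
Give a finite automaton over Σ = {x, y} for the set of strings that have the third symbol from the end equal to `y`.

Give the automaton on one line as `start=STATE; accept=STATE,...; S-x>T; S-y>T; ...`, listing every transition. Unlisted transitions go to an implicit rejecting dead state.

Because acceptance depends on a position counted from the end, the machine has to buffer the most recent 3 symbols. Make each state the string of the last up-to-3 symbols read; on input `x` shift the window left and append `x`. Accept when the buffered window has length 3 and begins with `y`.
15 states suffice.
          x    y  
>  q0     q1   q2 
   q1     q3   q4 
   q2     q5   q6 
   q3     q7   q8 
   q4     q9  q10 
   q5    q11  q12 
   q6    q13  q14 
   q7     q7   q8 
   q8     q9  q10 
   q9    q11  q12 
   q10   q13  q14 
 * q11    q7   q8 
 * q12    q9  q10 
 * q13   q11  q12 
 * q14   q13  q14 
(> = start, * = accepting)

start=q0; accept=q11,q12,q13,q14; q0-x>q1; q0-y>q2; q1-x>q3; q1-y>q4; q2-x>q5; q2-y>q6; q3-x>q7; q3-y>q8; q4-x>q9; q4-y>q10; q5-x>q11; q5-y>q12; q6-x>q13; q6-y>q14; q7-x>q7; q7-y>q8; q8-x>q9; q8-y>q10; q9-x>q11; q9-y>q12; q10-x>q13; q10-y>q14; q11-x>q7; q11-y>q8; q12-x>q9; q12-y>q10; q13-x>q11; q13-y>q12; q14-x>q13; q14-y>q14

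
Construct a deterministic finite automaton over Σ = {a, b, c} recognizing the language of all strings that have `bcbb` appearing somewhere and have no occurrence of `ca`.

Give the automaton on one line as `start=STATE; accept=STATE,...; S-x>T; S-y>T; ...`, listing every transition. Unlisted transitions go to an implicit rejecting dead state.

Build one automaton per condition and run them in lockstep. The first has 5 states tracking whether and how much of `bcbb` has been seen; the second has 3 states tracking partial matches of the forbidden pattern `ca`. A product state is a pair (one from each), accepting exactly when both do. After merging equivalent states the machine shrinks.
        a   b   c  
>  s0   s0  s1  s2 
   s1   s0  s1  s3 
   s2   s4  s1  s2 
   s3   s4  s5  s2 
   s4   s4  s4  s4 
   s5   s0  s6  s3 
 * s6   s6  s6  s7 
 * s7   s4  s6  s7 
(> = start, * = accepting)

start=s0; accept=s6,s7; s0-a>s0; s0-b>s1; s0-c>s2; s1-a>s0; s1-b>s1; s1-c>s3; s2-a>s4; s2-b>s1; s2-c>s2; s3-a>s4; s3-b>s5; s3-c>s2; s4-a>s4; s4-b>s4; s4-c>s4; s5-a>s0; s5-b>s6; s5-c>s3; s6-a>s6; s6-b>s6; s6-c>s7; s7-a>s4; s7-b>s6; s7-c>s7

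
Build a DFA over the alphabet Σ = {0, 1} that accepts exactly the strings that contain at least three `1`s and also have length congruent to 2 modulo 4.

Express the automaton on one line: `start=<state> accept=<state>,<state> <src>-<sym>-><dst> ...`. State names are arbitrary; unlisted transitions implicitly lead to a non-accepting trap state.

Build one automaton per condition and run them in lockstep. The first has 5 states tracking the count of `1`s, saturating at 4; the second has 4 states tracking the input length modulo 4. A product state is a pair (one from each), accepting exactly when both do. Minimizing collapses redundant product states.
16 states suffice.
       0  1 
>  A   B  C 
   B   D  E 
   C   E  F 
   D   G  H 
   E   H  I 
   F   I  J 
   G   A  K 
   H   K  L 
   I   L  M 
   J   M  M 
   K   C  N 
   L   N  O 
   M   O  O 
   N   F  P 
   O   P  P 
 * P   J  J 
(> = start, * = accepting)

start=A accept=P A-0->B A-1->C B-0->D B-1->E C-0->E C-1->F D-0->G D-1->H E-0->H E-1->I F-0->I F-1->J G-0->A G-1->K H-0->K H-1->L I-0->L I-1->M J-0->M J-1->M K-0->C K-1->N L-0->N L-1->O M-0->O M-1->O N-0->F N-1->P O-0->P O-1->P P-0->J P-1->J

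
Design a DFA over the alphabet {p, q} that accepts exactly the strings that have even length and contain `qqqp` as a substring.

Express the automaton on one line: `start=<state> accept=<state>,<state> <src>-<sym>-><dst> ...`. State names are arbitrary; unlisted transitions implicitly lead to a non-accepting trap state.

Build one automaton per condition and run them in lockstep. One (2 states) tracks the input length modulo 2; the other (5 states) tracks whether and how much of `qqqp` has been seen. Each combined state is a pair, one component from each; accept when both components accept.
With 10 states:
        p   q  
>  s0   s1  s2 
   s1   s0  s3 
   s2   s0  s4 
   s3   s1  s5 
   s4   s1  s6 
   s5   s0  s7 
   s6   s8  s7 
   s7   s9  s6 
 * s8   s9  s9 
   s9   s8  s8 
(> = start, * = accepting)

start=s0 accept=s8 s0-p->s1 s0-q->s2 s1-p->s0 s1-q->s3 s2-p->s0 s2-q->s4 s3-p->s1 s3-q->s5 s4-p->s1 s4-q->s6 s5-p->s0 s5-q->s7 s6-p->s8 s6-q->s7 s7-p->s9 s7-q->s6 s8-p->s9 s8-q->s9 s9-p->s8 s9-q->s8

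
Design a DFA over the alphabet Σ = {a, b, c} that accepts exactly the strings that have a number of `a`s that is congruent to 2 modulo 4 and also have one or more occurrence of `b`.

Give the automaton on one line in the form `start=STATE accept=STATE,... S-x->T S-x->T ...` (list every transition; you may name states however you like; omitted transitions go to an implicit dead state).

Handle the two conditions separately and then intersect. One (4 states) tracks the count of `a`s modulo 4; the other (3 states) tracks the count of `b`s, saturating at 2. Each combined state is a pair, one component from each; accept when both components accept. After merging equivalent states the machine shrinks.
        a   b   c  
>  S0   S1  S2  S0 
   S1   S3  S4  S1 
   S2   S4  S2  S2 
   S3   S5  S6  S3 
   S4   S6  S4  S4 
   S5   S0  S7  S5 
 * S6   S7  S6  S6 
   S7   S2  S7  S7 
(> = start, * = accepting)

start=S0 accept=S6 S0-a->S1 S0-b->S2 S0-c->S0 S1-a->S3 S1-b->S4 S1-c->S1 S2-a->S4 S2-b->S2 S2-c->S2 S3-a->S5 S3-b->S6 S3-c->S3 S4-a->S6 S4-b->S4 S4-c->S4 S5-a->S0 S5-b->S7 S5-c->S5 S6-a->S7 S6-b->S6 S6-c->S6 S7-a->S2 S7-b->S7 S7-c->S7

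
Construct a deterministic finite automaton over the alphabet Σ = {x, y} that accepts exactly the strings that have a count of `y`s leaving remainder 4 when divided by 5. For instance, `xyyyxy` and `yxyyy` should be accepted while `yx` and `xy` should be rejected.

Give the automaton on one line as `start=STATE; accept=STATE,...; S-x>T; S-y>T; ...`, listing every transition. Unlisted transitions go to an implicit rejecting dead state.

start=A; accept=E; A-x>A; A-y>B; B-x>B; B-y>C; C-x>C; C-y>D; D-x>D; D-y>E; E-x>E; E-y>A

Keep the running count of `y`s modulo 5: each `y` advances along the cycle A → B → C → D → E → A while other symbols loop. Accept at E.
       x  y 
>  A   A  B 
   B   B  C 
   C   C  D 
   D   D  E 
 * E   E  A 
(> = start, * = accepting)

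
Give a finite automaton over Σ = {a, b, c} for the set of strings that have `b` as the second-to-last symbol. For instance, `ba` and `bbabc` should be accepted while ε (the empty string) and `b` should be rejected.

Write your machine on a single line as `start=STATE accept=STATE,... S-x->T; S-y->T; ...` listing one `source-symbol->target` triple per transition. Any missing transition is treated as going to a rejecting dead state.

Because acceptance depends on a position counted from the end, the machine has to buffer the most recent 2 symbols. Make each state the string of the last up-to-2 symbols read; on input `x` shift the window left and append `x`. Accept when the buffered window has length 2 and begins with `b`.
With 13 states:
          a    b    c  
>  s0     s1   s2   s3 
   s1     s4   s5   s6 
   s2     s7   s8   s9 
   s3    s10  s11  s12 
   s4     s4   s5   s6 
   s5     s7   s8   s9 
   s6    s10  s11  s12 
 * s7     s4   s5   s6 
 * s8     s7   s8   s9 
 * s9    s10  s11  s12 
   s10    s4   s5   s6 
   s11    s7   s8   s9 
   s12   s10  s11  s12 
(> = start, * = accepting)

start=s0; accept=s7,s8,s9; s0-a->s1; s0-b->s2; s0-c->s3; s1-a->s4; s1-b->s5; s1-c->s6; s2-a->s7; s2-b->s8; s2-c->s9; s3-a->s10; s3-b->s11; s3-c->s12; s4-a->s4; s4-b->s5; s4-c->s6; s5-a->s7; s5-b->s8; s5-c->s9; s6-a->s10; s6-b->s11; s6-c->s12; s7-a->s4; s7-b->s5; s7-c->s6; s8-a->s7; s8-b->s8; s8-c->s9; s9-a->s10; s9-b->s11; s9-c->s12; s10-a->s4; s10-b->s5; s10-c->s6; s11-a->s7; s11-b->s8; s11-c->s9; s12-a->s10; s12-b->s11; s12-c->s12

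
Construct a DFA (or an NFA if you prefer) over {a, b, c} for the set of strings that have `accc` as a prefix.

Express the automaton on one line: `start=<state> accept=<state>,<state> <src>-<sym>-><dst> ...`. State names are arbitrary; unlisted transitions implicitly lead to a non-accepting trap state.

Check the first 4 symbols one by one: S0 through S3 record how many have matched `accc` so far; any wrong symbol goes to the dead state S5. After all 4 match we enter the accepting sink S4.
        a   b   c  
>  S0   S1  S5  S5 
   S1   S5  S5  S2 
   S2   S5  S5  S3 
   S3   S5  S5  S4 
 * S4   S4  S4  S4 
   S5   S5  S5  S5 
(> = start, * = accepting)

start=S0 accept=S4 S0-a->S1 S0-b->S5 S0-c->S5 S1-a->S5 S1-b->S5 S1-c->S2 S2-a->S5 S2-b->S5 S2-c->S3 S3-a->S5 S3-b->S5 S3-c->S4 S4-a->S4 S4-b->S4 S4-c->S4 S5-a->S5 S5-b->S5 S5-c->S5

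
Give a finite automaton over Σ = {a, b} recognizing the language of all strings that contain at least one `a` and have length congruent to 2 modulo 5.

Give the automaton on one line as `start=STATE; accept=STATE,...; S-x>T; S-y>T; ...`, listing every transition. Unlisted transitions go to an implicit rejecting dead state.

Run two small machines in parallel and take their product. One (3 states) tracks the count of `a`s, saturating at 2; the other (5 states) tracks the input length modulo 5. Each combined state is a pair, one component from each; accept when both components accept. Equivalent product states are then merged.
With 10 states:
        a   b  
>  s0   s1  s2 
   s1   s3  s3 
   s2   s3  s4 
 * s3   s5  s5 
   s4   s5  s6 
   s5   s7  s7 
   s6   s7  s8 
   s7   s9  s9 
   s8   s9  s0 
   s9   s1  s1 
(> = start, * = accepting)

start=s0; accept=s3; s0-a>s1; s0-b>s2; s1-a>s3; s1-b>s3; s2-a>s3; s2-b>s4; s3-a>s5; s3-b>s5; s4-a>s5; s4-b>s6; s5-a>s7; s5-b>s7; s6-a>s7; s6-b>s8; s7-a>s9; s7-b>s9; s8-a>s9; s8-b>s0; s9-a>s1; s9-b>s1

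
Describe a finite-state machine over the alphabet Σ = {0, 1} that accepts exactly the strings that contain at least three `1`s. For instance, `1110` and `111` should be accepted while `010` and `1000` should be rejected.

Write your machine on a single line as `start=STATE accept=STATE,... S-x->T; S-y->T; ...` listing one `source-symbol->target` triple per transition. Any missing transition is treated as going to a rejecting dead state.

start=S0; accept=S3,S4; S0-0->S0; S0-1->S1; S1-0->S1; S1-1->S2; S2-0->S2; S2-1->S3; S3-0->S3; S3-1->S4; S4-0->S4; S4-1->S4

Only the number of `1`s matters, and only up to 4. Make a chain S0 → S1 → S2 → S3 → S4 advanced by each `1` (with S4 absorbing); every other symbol self-loops. The accepting set is {S3, S4}.
        0   1  
>  S0   S0  S1 
   S1   S1  S2 
   S2   S2  S3 
 * S3   S3  S4 
 * S4   S4  S4 
(> = start, * = accepting)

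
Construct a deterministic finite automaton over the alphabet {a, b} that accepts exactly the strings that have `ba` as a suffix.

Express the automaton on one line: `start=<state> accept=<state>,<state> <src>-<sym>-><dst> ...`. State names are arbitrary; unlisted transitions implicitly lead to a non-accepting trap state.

Let each state record the length of the longest suffix of the input read so far that is also a prefix of `ba`. S1 means the last symbol is `b`; S2 means the last 2 symbols are `ba`. Accept only at S2, where the string currently ends in `ba`.
With 3 states:
        a   b  
>  S0   S0  S1 
   S1   S2  S1 
 * S2   S0  S1 
(> = start, * = accepting)

start=S0 accept=S2 S0-a->S0 S0-b->S1 S1-a->S2 S1-b->S1 S2-a->S0 S2-b->S1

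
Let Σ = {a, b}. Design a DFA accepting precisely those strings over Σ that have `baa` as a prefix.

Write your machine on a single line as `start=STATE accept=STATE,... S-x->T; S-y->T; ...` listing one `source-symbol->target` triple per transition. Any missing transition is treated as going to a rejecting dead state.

Walk along `baa` while the input agrees: from q0 take `b` to q1, and so on. Any deviation drops to the rejecting sink q4. Once q3 is reached the prefix is confirmed and every continuation is accepted.
5 states suffice.
        a   b  
>  q0   q4  q1 
   q1   q2  q4 
   q2   q3  q4 
 * q3   q3  q3 
   q4   q4  q4 
(> = start, * = accepting)

start=q0; accept=q3; q0-a->q4; q0-b->q1; q1-a->q2; q1-b->q4; q2-a->q3; q2-b->q4; q3-a->q3; q3-b->q3; q4-a->q4; q4-b->q4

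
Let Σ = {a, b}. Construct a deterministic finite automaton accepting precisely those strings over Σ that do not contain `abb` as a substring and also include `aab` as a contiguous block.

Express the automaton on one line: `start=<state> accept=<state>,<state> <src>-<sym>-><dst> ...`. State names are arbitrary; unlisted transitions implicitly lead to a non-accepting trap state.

start=q0 accept=q4,q6 q0-a->q1 q0-b->q0 q1-a->q2 q1-b->q3 q2-a->q2 q2-b->q4 q3-a->q1 q3-b->q5 q4-a->q6 q4-b->q7 q5-a->q8 q5-b->q5 q6-a->q6 q6-b->q4 q7-a->q7 q7-b->q7 q8-a->q9 q8-b->q5 q9-a->q9 q9-b->q7

Run two small machines in parallel and take their product. The first has 4 states tracking partial matches of the forbidden pattern `abb`; the second has 4 states tracking whether and how much of `aab` has been seen. A product state is a pair (one from each), accepting exactly when both do.
With 10 states:
        a   b  
>  q0   q1  q0 
   q1   q2  q3 
   q2   q2  q4 
   q3   q1  q5 
 * q4   q6  q7 
   q5   q8  q5 
 * q6   q6  q4 
   q7   q7  q7 
   q8   q9  q5 
   q9   q9  q7 
(> = start, * = accepting)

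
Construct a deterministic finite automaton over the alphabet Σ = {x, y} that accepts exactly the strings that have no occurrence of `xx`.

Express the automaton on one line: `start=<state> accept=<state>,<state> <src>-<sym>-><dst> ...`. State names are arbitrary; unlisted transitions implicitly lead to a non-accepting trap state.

Track partial matches of the forbidden pattern `xx`. State q2 is a dead state reached once `xx` has occurred; every other state accepts. q0 means no part of `xx` is currently matched.
With 3 states:
        x   y  
>* q0   q1  q0 
 * q1   q2  q0 
   q2   q2  q2 
(> = start, * = accepting)

start=q0 accept=q0,q1 q0-x->q1 q0-y->q0 q1-x->q2 q1-y->q0 q2-x->q2 q2-y->q2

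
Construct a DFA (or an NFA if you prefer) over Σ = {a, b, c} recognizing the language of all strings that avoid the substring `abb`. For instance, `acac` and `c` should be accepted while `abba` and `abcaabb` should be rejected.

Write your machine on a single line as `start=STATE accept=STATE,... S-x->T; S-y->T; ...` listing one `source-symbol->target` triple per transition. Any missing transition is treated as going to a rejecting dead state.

This is the complement of 'contains `abb`'. Use the same substring-matching states — q0 through q3 holding how much of `abb` has just been matched — but flip the accepting set: everything except the trap q3 accepts.
        a   b   c  
>* q0   q1  q0  q0 
 * q1   q1  q2  q0 
 * q2   q1  q3  q0 
   q3   q3  q3  q3 
(> = start, * = accepting)

start=q0; accept=q0,q1,q2; q0-a->q1; q0-b->q0; q0-c->q0; q1-a->q1; q1-b->q2; q1-c->q0; q2-a->q1; q2-b->q3; q2-c->q0; q3-a->q3; q3-b->q3; q3-c->q3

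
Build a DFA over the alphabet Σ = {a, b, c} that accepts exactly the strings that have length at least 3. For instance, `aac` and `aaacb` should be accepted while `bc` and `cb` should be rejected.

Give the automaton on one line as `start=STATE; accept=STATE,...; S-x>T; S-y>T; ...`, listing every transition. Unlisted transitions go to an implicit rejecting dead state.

Count input length up to 4: every symbol moves from q0 toward q4, which means 'more than 3' and absorbs. Accept from {q3, q4}.
        a   b   c  
>  q0   q1  q1  q1 
   q1   q2  q2  q2 
   q2   q3  q3  q3 
 * q3   q4  q4  q4 
 * q4   q4  q4  q4 
(> = start, * = accepting)

start=q0; accept=q3,q4; q0-a>q1; q0-b>q1; q0-c>q1; q1-a>q2; q1-b>q2; q1-c>q2; q2-a>q3; q2-b>q3; q2-c>q3; q3-a>q4; q3-b>q4; q3-c>q4; q4-a>q4; q4-b>q4; q4-c>q4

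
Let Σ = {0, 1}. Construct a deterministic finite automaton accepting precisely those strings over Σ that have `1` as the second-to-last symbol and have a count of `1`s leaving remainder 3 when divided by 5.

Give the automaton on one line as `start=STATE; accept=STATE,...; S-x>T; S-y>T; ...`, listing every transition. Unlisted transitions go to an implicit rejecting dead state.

start=s0; accept=s4,s6; s0-0>s0; s0-1>s1; s1-0>s1; s1-1>s2; s2-0>s3; s2-1>s4; s3-0>s3; s3-1>s5; s4-0>s6; s4-1>s7; s5-0>s6; s5-1>s7; s6-0>s8; s6-1>s7; s7-0>s7; s7-1>s0; s8-0>s8; s8-1>s7

Run two small machines in parallel and take their product. One (7 states) tracks the last 2 symbols read; the other (5 states) tracks the count of `1`s modulo 5. Each combined state is a pair, one component from each; accept when both components accept. Minimizing collapses redundant product states.
9 states suffice.
        0   1  
>  s0   s0  s1 
   s1   s1  s2 
   s2   s3  s4 
   s3   s3  s5 
 * s4   s6  s7 
   s5   s6  s7 
 * s6   s8  s7 
   s7   s7  s0 
   s8   s8  s7 
(> = start, * = accepting)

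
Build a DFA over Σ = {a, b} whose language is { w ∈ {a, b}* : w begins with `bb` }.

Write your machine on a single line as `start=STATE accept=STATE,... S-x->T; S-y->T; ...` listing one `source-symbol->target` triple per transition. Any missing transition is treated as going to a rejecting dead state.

Walk along `bb` while the input agrees: from q0 take `b` to q1, and so on. Any deviation drops to the rejecting sink q3. Once q2 is reached the prefix is confirmed and every continuation is accepted.
With 4 states:
        a   b  
>  q0   q3  q1 
   q1   q3  q2 
 * q2   q2  q2 
   q3   q3  q3 
(> = start, * = accepting)

start=q0; accept=q2; q0-a->q3; q0-b->q1; q1-a->q3; q1-b->q2; q2-a->q2; q2-b->q2; q3-a->q3; q3-b->q3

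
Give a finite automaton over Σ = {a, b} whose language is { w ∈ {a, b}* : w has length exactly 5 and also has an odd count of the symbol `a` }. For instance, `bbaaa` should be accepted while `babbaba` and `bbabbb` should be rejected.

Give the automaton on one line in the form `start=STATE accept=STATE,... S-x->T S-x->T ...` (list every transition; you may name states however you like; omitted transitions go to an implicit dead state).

Build one automaton per condition and run them in lockstep. The first has 7 states tracking the input length, saturating at 6; the second has 2 states tracking the count of `a`s modulo 2. A product state is a pair (one from each), accepting exactly when both do. After merging equivalent states the machine shrinks.
11 states suffice.
          a    b  
>  S0     S1   S2 
   S1     S3   S4 
   S2     S4   S3 
   S3     S5   S6 
   S4     S6   S5 
   S5     S7   S8 
   S6     S8   S7 
   S7     S9  S10 
   S8    S10   S9 
 * S9    S10  S10 
   S10   S10  S10 
(> = start, * = accepting)

start=S0 accept=S9 S0-a->S1 S0-b->S2 S1-a->S3 S1-b->S4 S2-a->S4 S2-b->S3 S3-a->S5 S3-b->S6 S4-a->S6 S4-b->S5 S5-a->S7 S5-b->S8 S6-a->S8 S6-b->S7 S7-a->S9 S7-b->S10 S8-a->S10 S8-b->S9 S9-a->S10 S9-b->S10 S10-a->S10 S10-b->S10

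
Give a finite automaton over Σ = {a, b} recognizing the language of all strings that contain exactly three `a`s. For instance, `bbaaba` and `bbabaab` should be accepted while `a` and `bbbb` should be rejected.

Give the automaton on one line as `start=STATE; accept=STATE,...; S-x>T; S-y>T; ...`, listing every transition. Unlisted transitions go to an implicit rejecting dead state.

Count `a`s, saturating at 4: states S0 through S3 mean 0 through 3 `a`s seen; S4 means more than 3. Each `a` increments (capped at S4); other symbols loop. Accept from {S3}.
5 states suffice.
        a   b  
>  S0   S1  S0 
   S1   S2  S1 
   S2   S3  S2 
 * S3   S4  S3 
   S4   S4  S4 
(> = start, * = accepting)

start=S0; accept=S3; S0-a>S1; S0-b>S0; S1-a>S2; S1-b>S1; S2-a>S3; S2-b>S2; S3-a>S4; S3-b>S3; S4-a>S4; S4-b>S4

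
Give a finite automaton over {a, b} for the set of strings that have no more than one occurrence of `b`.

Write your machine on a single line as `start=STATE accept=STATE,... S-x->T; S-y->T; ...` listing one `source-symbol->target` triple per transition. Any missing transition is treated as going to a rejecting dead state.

start=S0; accept=S0,S1; S0-a->S0; S0-b->S1; S1-a->S1; S1-b->S2; S2-a->S2; S2-b->S2

Only the number of `b`s matters, and only up to 2. Make a chain S0 → S1 → S2 advanced by each `b` (with S2 absorbing); every other symbol self-loops. The accepting set is {S0, S1}.
        a   b  
>* S0   S0  S1 
 * S1   S1  S2 
   S2   S2  S2 
(> = start, * = accepting)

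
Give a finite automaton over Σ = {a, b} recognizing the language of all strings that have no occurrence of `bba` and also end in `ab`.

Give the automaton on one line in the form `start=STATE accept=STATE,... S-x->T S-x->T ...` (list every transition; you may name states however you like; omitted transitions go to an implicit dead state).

Handle the two conditions separately and then intersect. One (4 states) tracks partial matches of the forbidden pattern `bba`; the other (3 states) tracks how much of the suffix `ab` has currently been matched. Each combined state is a pair, one component from each; accept when both components accept. Minimizing collapses redundant product states.
        a   b  
>  S0   S1  S2 
   S1   S1  S3 
   S2   S1  S4 
 * S3   S1  S4 
   S4   S4  S4 
(> = start, * = accepting)

start=S0 accept=S3 S0-a->S1 S0-b->S2 S1-a->S1 S1-b->S3 S2-a->S1 S2-b->S4 S3-a->S1 S3-b->S4 S4-a->S4 S4-b->S4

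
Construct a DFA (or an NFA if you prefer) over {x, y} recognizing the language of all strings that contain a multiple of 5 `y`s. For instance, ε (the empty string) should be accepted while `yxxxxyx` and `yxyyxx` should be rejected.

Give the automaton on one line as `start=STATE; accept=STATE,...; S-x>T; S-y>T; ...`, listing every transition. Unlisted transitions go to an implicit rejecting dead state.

start=A; accept=A; A-x>A; A-y>B; B-x>B; B-y>C; C-x>C; C-y>D; D-x>D; D-y>E; E-x>E; E-y>A

Keep the running count of `y`s modulo 5: each `y` advances along the cycle A → B → C → D → E → A while other symbols loop. Accept at A.
       x  y 
>* A   A  B 
   B   B  C 
   C   C  D 
   D   D  E 
   E   E  A 
(> = start, * = accepting)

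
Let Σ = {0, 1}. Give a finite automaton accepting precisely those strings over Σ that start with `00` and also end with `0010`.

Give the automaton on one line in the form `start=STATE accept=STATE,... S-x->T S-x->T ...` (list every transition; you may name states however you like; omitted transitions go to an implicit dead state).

start=s0 accept=s5 s0-0->s1 s0-1->s2 s1-0->s3 s1-1->s2 s2-0->s2 s2-1->s2 s3-0->s3 s3-1->s4 s4-0->s5 s4-1->s6 s5-0->s3 s5-1->s6 s6-0->s7 s6-1->s6 s7-0->s3 s7-1->s6

Build one automaton per condition and run them in lockstep. The first has 4 states tracking whether the input so far still matches the prefix `00`; the second has 5 states tracking how much of the suffix `0010` has currently been matched. A product state is a pair (one from each), accepting exactly when both do. Equivalent product states are then merged.
8 states suffice.
        0   1  
>  s0   s1  s2 
   s1   s3  s2 
   s2   s2  s2 
   s3   s3  s4 
   s4   s5  s6 
 * s5   s3  s6 
   s6   s7  s6 
   s7   s3  s6 
(> = start, * = accepting)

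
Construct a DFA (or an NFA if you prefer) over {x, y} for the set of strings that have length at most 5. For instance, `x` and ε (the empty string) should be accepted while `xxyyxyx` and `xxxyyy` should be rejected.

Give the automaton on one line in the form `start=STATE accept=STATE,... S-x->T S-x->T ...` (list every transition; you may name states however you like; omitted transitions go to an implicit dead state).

start=q0 accept=q0,q1,q2,q3,q4,q5 q0-x->q1 q0-y->q1 q1-x->q2 q1-y->q2 q2-x->q3 q2-y->q3 q3-x->q4 q3-y->q4 q4-x->q5 q4-y->q5 q5-x->q6 q5-y->q6 q6-x->q6 q6-y->q6

We only need to distinguish lengths 0, 1, …, 5, and '>5'. Chain q0 → q1 → q2 → q3 → q4 → q5 → q6 on every symbol, with q6 looping. Accepting states: {q0, q1, q2, q3, q4, q5}.
With 7 states:
        x   y  
>* q0   q1  q1 
 * q1   q2  q2 
 * q2   q3  q3 
 * q3   q4  q4 
 * q4   q5  q5 
 * q5   q6  q6 
   q6   q6  q6 
(> = start, * = accepting)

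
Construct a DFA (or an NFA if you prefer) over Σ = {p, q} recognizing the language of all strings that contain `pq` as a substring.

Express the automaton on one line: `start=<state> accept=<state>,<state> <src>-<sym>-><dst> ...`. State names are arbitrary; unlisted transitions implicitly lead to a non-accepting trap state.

start=A accept=C A-p->B A-q->A B-p->B B-q->C C-p->C C-q->C

Track how much of `pq` has been matched so far: state A is no progress, C is the absorbing accept state reached once `pq` has occurred. Intermediate states record partial matches; on a mismatch, fall back to the longest reusable overlap.
       p  q 
>  A   B  A 
   B   B  C 
 * C   C  C 
(> = start, * = accepting)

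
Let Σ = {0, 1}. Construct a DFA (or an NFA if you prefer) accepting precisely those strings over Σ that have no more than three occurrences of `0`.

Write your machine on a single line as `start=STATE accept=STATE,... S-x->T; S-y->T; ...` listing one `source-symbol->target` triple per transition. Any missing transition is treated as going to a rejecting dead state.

start=q0; accept=q0,q1,q2,q3; q0-0->q1; q0-1->q0; q1-0->q2; q1-1->q1; q2-0->q3; q2-1->q2; q3-0->q4; q3-1->q3; q4-0->q4; q4-1->q4

Only the number of `0`s matters, and only up to 4. Make a chain q0 → q1 → q2 → q3 → q4 advanced by each `0` (with q4 absorbing); every other symbol self-loops. The accepting set is {q0, q1, q2, q3}.
A 5-state machine:
        0   1  
>* q0   q1  q0 
 * q1   q2  q1 
 * q2   q3  q2 
 * q3   q4  q3 
   q4   q4  q4 
(> = start, * = accepting)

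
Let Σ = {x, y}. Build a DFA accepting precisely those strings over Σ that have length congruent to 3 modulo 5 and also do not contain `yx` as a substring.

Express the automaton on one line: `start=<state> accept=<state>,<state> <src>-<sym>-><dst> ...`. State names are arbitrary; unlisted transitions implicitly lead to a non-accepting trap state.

Build one automaton per condition and run them in lockstep. One (5 states) tracks the input length modulo 5; the other (3 states) tracks partial matches of the forbidden pattern `yx`. Each combined state is a pair, one component from each; accept when both components accept. Equivalent product states are then merged.
With 11 states:
       x  y 
>  A   B  C 
   B   D  E 
   C   F  E 
   D   G  H 
   E   F  H 
   F   F  F 
 * G   I  J 
 * H   F  J 
   I   A  K 
   J   F  K 
   K   F  C 
(> = start, * = accepting)

start=A accept=G,H A-x->B A-y->C B-x->D B-y->E C-x->F C-y->E D-x->G D-y->H E-x->F E-y->H F-x->F F-y->F G-x->I G-y->J H-x->F H-y->J I-x->A I-y->K J-x->F J-y->K K-x->F K-y->C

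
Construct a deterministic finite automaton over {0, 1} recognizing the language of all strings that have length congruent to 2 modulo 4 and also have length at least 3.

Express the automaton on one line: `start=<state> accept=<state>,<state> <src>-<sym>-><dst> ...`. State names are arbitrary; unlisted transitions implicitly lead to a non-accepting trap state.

start=A accept=G A-0->B A-1->B B-0->C B-1->C C-0->D C-1->D D-0->E D-1->E E-0->F E-1->F F-0->G F-1->G G-0->D G-1->D

Handle the two conditions separately and then intersect. One (4 states) tracks the input length modulo 4; the other (5 states) tracks the input length, saturating at 4. Each combined state is a pair, one component from each; accept when both components accept. Equivalent product states are then merged.
With 7 states:
       0  1 
>  A   B  B 
   B   C  C 
   C   D  D 
   D   E  E 
   E   F  F 
   F   G  G 
 * G   D  D 
(> = start, * = accepting)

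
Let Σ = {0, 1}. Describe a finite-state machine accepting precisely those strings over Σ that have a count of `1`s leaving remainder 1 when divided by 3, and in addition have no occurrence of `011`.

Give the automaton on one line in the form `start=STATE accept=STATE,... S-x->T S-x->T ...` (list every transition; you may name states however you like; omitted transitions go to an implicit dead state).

start=s0 accept=s2,s3,s4 s0-0->s1 s0-1->s2 s1-0->s1 s1-1->s3 s2-0->s4 s2-1->s5 s3-0->s4 s3-1->s6 s4-0->s4 s4-1->s7 s5-0->s8 s5-1->s0 s6-0->s6 s6-1->s6 s7-0->s8 s7-1->s6 s8-0->s8 s8-1->s9 s9-0->s1 s9-1->s6

Handle the two conditions separately and then intersect. One (3 states) tracks the count of `1`s modulo 3; the other (4 states) tracks partial matches of the forbidden pattern `011`. Each combined state is a pair, one component from each; accept when both components accept. Minimizing collapses redundant product states.
A 10-state machine:
        0   1  
>  s0   s1  s2 
   s1   s1  s3 
 * s2   s4  s5 
 * s3   s4  s6 
 * s4   s4  s7 
   s5   s8  s0 
   s6   s6  s6 
   s7   s8  s6 
   s8   s8  s9 
   s9   s1  s6 
(> = start, * = accepting)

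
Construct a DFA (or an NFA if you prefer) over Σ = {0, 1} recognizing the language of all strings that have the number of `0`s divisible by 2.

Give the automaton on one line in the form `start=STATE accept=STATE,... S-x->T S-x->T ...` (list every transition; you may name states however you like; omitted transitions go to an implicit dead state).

start=s0 accept=s0 s0-0->s1 s0-1->s0 s1-0->s0 s1-1->s1

The only thing that matters is how many `0`s have appeared, reduced mod 2. Use one state per residue: s0 for 0, …, s1 for 1. Reading `0` moves to the next residue; anything else stays put. s0 is accepting.
With 2 states:
        0   1  
>* s0   s1  s0 
   s1   s0  s1 
(> = start, * = accepting)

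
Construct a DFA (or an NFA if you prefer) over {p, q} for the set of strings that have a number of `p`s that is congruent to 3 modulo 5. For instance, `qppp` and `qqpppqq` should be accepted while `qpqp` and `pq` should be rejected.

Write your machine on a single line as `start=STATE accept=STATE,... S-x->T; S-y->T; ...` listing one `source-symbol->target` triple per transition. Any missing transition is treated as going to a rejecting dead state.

The only thing that matters is how many `p`s have appeared, reduced mod 5. Use one state per residue: A for 0, …, E for 4. Reading `p` moves to the next residue; anything else stays put. D is accepting.
       p  q 
>  A   B  A 
   B   C  B 
   C   D  C 
 * D   E  D 
   E   A  E 
(> = start, * = accepting)

start=A; accept=D; A-p->B; A-q->A; B-p->C; B-q->B; C-p->D; C-q->C; D-p->E; D-q->D; E-p->A; E-q->E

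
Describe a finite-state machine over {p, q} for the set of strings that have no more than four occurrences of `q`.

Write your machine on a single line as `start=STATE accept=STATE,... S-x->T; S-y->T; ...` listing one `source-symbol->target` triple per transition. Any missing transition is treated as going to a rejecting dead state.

Count `q`s, saturating at 5: states S0 through S4 mean 0 through 4 `q`s seen; S5 means more than 4. Each `q` increments (capped at S5); other symbols loop. Accept from {S0, S1, S2, S3, S4}.
6 states suffice.
        p   q  
>* S0   S0  S1 
 * S1   S1  S2 
 * S2   S2  S3 
 * S3   S3  S4 
 * S4   S4  S5 
   S5   S5  S5 
(> = start, * = accepting)

start=S0; accept=S0,S1,S2,S3,S4; S0-p->S0; S0-q->S1; S1-p->S1; S1-q->S2; S2-p->S2; S2-q->S3; S3-p->S3; S3-q->S4; S4-p->S4; S4-q->S5; S5-p->S5; S5-q->S5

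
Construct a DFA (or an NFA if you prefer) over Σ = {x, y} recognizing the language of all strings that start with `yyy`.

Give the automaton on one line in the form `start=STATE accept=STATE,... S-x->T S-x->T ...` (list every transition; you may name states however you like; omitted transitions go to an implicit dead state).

Walk along `yyy` while the input agrees: from q0 take `y` to q1, and so on. Any deviation drops to the rejecting sink q4. Once q3 is reached the prefix is confirmed and every continuation is accepted.
A 5-state machine:
        x   y  
>  q0   q4  q1 
   q1   q4  q2 
   q2   q4  q3 
 * q3   q3  q3 
   q4   q4  q4 
(> = start, * = accepting)

start=q0 accept=q3 q0-x->q4 q0-y->q1 q1-x->q4 q1-y->q2 q2-x->q4 q2-y->q3 q3-x->q3 q3-y->q3 q4-x->q4 q4-y->q4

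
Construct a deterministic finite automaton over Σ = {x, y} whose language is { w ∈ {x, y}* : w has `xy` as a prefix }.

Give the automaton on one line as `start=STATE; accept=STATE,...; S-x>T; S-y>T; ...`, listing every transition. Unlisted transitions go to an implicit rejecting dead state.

Walk along `xy` while the input agrees: from S0 take `x` to S1, and so on. Any deviation drops to the rejecting sink S3. Once S2 is reached the prefix is confirmed and every continuation is accepted.
4 states suffice.
        x   y  
>  S0   S1  S3 
   S1   S3  S2 
 * S2   S2  S2 
   S3   S3  S3 
(> = start, * = accepting)

start=S0; accept=S2; S0-x>S1; S0-y>S3; S1-x>S3; S1-y>S2; S2-x>S2; S2-y>S2; S3-x>S3; S3-y>S3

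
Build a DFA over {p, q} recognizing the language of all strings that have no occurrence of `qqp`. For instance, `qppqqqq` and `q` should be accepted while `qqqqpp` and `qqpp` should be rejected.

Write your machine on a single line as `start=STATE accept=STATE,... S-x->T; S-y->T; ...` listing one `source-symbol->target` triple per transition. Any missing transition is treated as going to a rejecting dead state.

This is the complement of 'contains `qqp`'. Use the same substring-matching states — A through D holding how much of `qqp` has just been matched — but flip the accepting set: everything except the trap D accepts.
With 4 states:
       p  q 
>* A   A  B 
 * B   A  C 
 * C   D  C 
   D   D  D 
(> = start, * = accepting)

start=A; accept=A,B,C; A-p->A; A-q->B; B-p->A; B-q->C; C-p->D; C-q->C; D-p->D; D-q->D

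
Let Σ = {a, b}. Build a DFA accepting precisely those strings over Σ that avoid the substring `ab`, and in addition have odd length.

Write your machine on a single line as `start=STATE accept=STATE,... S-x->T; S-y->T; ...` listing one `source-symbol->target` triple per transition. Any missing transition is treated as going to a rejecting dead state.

start=s0; accept=s1,s2; s0-a->s1; s0-b->s2; s1-a->s3; s1-b->s4; s2-a->s3; s2-b->s0; s3-a->s1; s3-b->s5; s4-a->s5; s4-b->s5; s5-a->s4; s5-b->s4

Run two small machines in parallel and take their product. The first has 3 states tracking partial matches of the forbidden pattern `ab`; the second has 2 states tracking the input length modulo 2. A product state is a pair (one from each), accepting exactly when both do.
With 6 states:
        a   b  
>  s0   s1  s2 
 * s1   s3  s4 
 * s2   s3  s0 
   s3   s1  s5 
   s4   s5  s5 
   s5   s4  s4 
(> = start, * = accepting)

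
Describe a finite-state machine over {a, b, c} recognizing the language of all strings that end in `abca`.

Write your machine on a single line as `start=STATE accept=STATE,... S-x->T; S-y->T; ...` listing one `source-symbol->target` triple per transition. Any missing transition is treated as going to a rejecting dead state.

Remember how much of `abca` the current input suffix matches. State S0 means no match yet; S1 means the last symbol is `a`; S2 means the last 2 symbols are `ab`; S3 means the last 3 symbols are `abc`; S4 means the last 4 symbols are `abca`. Only S4 accepts. On a mismatch, fall back to the longest proper suffix that is still a prefix of `abca`.
5 states suffice.
        a   b   c  
>  S0   S1  S0  S0 
   S1   S1  S2  S0 
   S2   S1  S0  S3 
   S3   S4  S0  S0 
 * S4   S1  S2  S0 
(> = start, * = accepting)

start=S0; accept=S4; S0-a->S1; S0-b->S0; S0-c->S0; S1-a->S1; S1-b->S2; S1-c->S0; S2-a->S1; S2-b->S0; S2-c->S3; S3-a->S4; S3-b->S0; S3-c->S0; S4-a->S1; S4-b->S2; S4-c->S0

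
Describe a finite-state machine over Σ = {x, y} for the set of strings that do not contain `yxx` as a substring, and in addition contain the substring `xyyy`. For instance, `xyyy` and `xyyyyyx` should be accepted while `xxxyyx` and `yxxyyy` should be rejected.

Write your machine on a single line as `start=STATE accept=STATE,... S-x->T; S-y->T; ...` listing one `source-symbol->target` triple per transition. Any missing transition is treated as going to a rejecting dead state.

start=q0; accept=q7,q8; q0-x->q1; q0-y->q2; q1-x->q1; q1-y->q3; q2-x->q4; q2-y->q2; q3-x->q4; q3-y->q5; q4-x->q6; q4-y->q3; q5-x->q4; q5-y->q7; q6-x->q6; q6-y->q6; q7-x->q8; q7-y->q7; q8-x->q6; q8-y->q7

Handle the two conditions separately and then intersect. One (4 states) tracks partial matches of the forbidden pattern `yxx`; the other (5 states) tracks whether and how much of `xyyy` has been seen. Each combined state is a pair, one component from each; accept when both components accept. Equivalent product states are then merged.
        x   y  
>  q0   q1  q2 
   q1   q1  q3 
   q2   q4  q2 
   q3   q4  q5 
   q4   q6  q3 
   q5   q4  q7 
   q6   q6  q6 
 * q7   q8  q7 
 * q8   q6  q7 
(> = start, * = accepting)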